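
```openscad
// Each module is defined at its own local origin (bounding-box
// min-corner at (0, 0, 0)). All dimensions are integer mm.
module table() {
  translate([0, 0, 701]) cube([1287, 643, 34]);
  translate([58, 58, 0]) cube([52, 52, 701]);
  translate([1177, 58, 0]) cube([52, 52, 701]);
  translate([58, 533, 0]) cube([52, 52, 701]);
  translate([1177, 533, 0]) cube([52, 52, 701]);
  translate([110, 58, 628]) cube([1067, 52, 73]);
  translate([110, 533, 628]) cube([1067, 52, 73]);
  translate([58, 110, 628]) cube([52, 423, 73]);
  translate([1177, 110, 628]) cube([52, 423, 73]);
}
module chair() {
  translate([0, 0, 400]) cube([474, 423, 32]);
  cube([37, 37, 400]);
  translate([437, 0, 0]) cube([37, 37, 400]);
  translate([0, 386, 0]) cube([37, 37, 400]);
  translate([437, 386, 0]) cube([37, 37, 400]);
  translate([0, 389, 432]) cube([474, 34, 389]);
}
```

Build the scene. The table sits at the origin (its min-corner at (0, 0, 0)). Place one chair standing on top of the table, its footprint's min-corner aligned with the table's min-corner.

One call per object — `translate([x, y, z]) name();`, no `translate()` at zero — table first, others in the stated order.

table();
translate([0, 0, 735]) chair();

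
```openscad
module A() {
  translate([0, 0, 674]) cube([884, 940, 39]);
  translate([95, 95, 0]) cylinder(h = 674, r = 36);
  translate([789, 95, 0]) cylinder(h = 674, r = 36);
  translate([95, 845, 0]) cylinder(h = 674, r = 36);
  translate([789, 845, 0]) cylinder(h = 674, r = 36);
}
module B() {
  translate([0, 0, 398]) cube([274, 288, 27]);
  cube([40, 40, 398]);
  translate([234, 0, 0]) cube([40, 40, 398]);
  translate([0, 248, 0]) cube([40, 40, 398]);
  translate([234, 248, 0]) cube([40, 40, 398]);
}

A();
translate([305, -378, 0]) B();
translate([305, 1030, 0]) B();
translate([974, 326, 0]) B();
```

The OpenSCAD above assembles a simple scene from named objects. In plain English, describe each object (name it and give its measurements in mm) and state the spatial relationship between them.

A is a table: top 884 mm (x) × 940 mm (y), 39 mm thick, upper face at z = 713 mm, on four round legs of 72 mm diameter, each leg's bounding box inset 59 mm from the nearest pair of top edges, running from z = 0 to the bottom of the top.

B is a simple wooden stool: a rectangular seat 274 mm (x) by 288 mm (y), 27 mm thick, top face at z = 425 mm, on four square legs, each 40×40 mm in cross-section. The legs rest on z = 0, each flush with a corner of the seat.

Three stools sit around the table at the −y, +y, +x sides.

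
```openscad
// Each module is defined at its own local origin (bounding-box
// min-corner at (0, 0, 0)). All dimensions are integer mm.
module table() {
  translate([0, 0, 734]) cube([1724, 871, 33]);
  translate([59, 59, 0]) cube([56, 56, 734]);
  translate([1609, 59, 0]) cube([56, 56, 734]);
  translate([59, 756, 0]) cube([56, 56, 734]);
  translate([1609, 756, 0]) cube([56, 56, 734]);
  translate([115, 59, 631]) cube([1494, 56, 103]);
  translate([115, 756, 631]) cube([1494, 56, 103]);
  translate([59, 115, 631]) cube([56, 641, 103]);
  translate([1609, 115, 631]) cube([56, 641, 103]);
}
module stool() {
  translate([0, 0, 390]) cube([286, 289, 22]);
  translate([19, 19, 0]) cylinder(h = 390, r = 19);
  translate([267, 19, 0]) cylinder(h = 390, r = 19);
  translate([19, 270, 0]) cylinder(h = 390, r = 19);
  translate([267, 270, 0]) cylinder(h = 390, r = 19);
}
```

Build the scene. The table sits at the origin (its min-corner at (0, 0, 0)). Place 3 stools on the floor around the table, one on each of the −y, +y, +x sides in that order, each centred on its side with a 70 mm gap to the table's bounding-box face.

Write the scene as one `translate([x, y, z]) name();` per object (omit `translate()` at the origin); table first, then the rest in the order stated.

table();
translate([719, -359, 0]) stool();
translate([719, 941, 0]) stool();
translate([1794, 291, 0]) stool();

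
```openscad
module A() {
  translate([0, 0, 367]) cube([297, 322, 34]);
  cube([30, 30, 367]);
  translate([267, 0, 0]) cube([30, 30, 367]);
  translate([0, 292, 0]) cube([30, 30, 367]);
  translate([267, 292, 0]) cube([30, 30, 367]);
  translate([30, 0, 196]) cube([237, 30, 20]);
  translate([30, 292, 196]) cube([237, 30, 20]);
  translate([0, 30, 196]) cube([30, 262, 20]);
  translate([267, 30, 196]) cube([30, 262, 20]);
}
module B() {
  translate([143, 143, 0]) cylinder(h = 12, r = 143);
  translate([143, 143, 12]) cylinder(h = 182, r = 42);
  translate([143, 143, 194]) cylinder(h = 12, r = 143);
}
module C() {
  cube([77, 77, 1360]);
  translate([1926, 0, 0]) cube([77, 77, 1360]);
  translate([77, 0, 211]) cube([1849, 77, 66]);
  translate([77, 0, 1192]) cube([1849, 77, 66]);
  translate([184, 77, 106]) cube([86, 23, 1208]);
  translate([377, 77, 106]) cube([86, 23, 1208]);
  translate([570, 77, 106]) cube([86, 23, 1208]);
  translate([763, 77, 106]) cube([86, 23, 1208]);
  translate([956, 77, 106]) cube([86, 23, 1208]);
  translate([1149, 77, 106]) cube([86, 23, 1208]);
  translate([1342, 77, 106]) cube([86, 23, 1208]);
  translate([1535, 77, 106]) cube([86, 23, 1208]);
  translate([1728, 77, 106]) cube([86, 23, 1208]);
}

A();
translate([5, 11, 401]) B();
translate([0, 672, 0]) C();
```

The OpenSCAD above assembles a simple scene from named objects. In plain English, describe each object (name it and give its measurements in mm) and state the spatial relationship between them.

A is a four-legged stool. The seat is a 297×322×34 mm slab whose top surface is at z = 401 mm; four square legs, each 30×30 mm in cross-section, run from the floor (z = 0) to the underside of the seat, each flush with a corner of the seat. Four stretchers, 30 mm wide and 20 mm tall, connect adjacent legs with their undersides at z = 196 mm, each running between the inner faces of the legs it joins and aligned with the legs' outer faces on the other axis.

B is a spool: two coaxial disc flanges of radius 143 mm and thickness 12 mm, joined by a core cylinder of radius 42 mm and height 182 mm. The lower flange rests on z = 0 and the three cylinders share a vertical axis.

C is a fence section. Two 77×77 mm posts, 1360 mm tall, stand on the floor with a clear span of 1849 mm between their inner faces. Two horizontal rails of 77×66 mm section span the gap between the posts with their undersides at z = 211 mm and z = 1192 mm, flush with the posts' −y face. 9 pickets, each 86 mm wide, 23 mm thick and 1208 mm tall, are fixed to the +y face of the rails with their bottoms at z = 106 mm, evenly spaced across the span with equal gaps (rounded down to the nearest mm) at the −x end and between each pair — any rounding remainder accumulates at the +x end.

The spool is on top of the stool. The fence section is on the floor beside the stool on its +y side.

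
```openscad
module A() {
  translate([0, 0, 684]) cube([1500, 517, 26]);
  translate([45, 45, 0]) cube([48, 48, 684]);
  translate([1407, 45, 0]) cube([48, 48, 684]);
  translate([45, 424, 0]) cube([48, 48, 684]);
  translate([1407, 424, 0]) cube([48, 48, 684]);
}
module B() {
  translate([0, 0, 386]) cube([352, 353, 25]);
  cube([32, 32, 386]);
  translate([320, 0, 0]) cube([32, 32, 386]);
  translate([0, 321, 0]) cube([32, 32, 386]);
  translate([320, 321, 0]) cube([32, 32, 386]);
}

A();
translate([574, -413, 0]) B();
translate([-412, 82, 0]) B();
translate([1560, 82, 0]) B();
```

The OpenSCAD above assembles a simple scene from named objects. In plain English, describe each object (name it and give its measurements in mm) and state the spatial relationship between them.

A is a rectangular dining table. The top is 1500×517×26 mm with its upper surface at z = 710 mm. It stands on four 48×48 mm square legs, each inset 45 mm from the nearest pair of top edges, running from the floor to the underside of the top.

B is a four-legged stool. The seat is 352×353 mm, 25 mm thick, top at z = 411 mm. It stands on four square legs, each 32×32 mm in cross-section, from z = 0 to the seat underside, each flush with a corner of the seat.

Three stools sit around the table at the −y, −x, +x sides.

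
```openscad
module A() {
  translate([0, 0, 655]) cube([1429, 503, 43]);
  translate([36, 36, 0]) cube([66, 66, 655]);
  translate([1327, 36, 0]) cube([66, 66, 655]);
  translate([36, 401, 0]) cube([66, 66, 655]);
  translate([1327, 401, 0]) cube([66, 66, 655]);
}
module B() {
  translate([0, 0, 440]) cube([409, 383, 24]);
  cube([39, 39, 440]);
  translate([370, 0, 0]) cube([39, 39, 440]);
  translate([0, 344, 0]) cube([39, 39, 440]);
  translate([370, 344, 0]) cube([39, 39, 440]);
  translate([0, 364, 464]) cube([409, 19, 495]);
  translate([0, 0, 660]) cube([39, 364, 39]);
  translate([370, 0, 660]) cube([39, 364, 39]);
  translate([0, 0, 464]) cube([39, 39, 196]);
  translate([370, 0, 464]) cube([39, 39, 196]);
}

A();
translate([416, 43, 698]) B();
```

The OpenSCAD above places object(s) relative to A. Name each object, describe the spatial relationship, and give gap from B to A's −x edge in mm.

A is a table. B is a chair. The chair is on top of the table. The gap from the chair to the table's −x edge is 416 mm.

The chair's min-x is at 416; the table's min-x is 0; gap = 416 mm.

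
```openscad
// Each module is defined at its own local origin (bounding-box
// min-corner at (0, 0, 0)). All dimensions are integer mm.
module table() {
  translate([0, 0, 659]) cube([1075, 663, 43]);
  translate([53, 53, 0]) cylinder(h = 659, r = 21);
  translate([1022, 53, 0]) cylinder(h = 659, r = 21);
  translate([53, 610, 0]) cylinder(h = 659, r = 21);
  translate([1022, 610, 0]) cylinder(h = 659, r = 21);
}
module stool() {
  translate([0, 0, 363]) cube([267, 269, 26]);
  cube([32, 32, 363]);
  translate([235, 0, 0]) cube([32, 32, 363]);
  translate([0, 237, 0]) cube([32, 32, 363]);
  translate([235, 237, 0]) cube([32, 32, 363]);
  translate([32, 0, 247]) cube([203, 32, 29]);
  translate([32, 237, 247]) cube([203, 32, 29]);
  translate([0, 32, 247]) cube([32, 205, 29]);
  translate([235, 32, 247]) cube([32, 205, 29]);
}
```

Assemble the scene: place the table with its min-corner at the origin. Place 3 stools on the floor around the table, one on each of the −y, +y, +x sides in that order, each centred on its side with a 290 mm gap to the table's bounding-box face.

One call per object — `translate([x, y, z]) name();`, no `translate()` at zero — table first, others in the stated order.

table();
translate([404, -559, 0]) stool();
translate([404, 953, 0]) stool();
translate([1365, 197, 0]) stool();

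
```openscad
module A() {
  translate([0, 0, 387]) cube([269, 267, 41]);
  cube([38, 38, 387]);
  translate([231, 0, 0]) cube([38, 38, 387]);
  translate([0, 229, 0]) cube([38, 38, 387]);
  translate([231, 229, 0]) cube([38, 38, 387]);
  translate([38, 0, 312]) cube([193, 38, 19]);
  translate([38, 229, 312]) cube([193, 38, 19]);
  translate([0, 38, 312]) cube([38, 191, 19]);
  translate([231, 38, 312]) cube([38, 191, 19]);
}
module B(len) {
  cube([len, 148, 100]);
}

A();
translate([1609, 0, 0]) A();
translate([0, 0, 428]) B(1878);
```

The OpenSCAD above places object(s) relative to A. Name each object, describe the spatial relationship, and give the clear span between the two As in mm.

Second stool starts at x = 1609; first ends at x = 269; clear span = 1609 − 269 = 1340 mm.

A is a stool. B is a beam. A beam spans the tops of two stools. The clear span between the two stools is 1340 mm.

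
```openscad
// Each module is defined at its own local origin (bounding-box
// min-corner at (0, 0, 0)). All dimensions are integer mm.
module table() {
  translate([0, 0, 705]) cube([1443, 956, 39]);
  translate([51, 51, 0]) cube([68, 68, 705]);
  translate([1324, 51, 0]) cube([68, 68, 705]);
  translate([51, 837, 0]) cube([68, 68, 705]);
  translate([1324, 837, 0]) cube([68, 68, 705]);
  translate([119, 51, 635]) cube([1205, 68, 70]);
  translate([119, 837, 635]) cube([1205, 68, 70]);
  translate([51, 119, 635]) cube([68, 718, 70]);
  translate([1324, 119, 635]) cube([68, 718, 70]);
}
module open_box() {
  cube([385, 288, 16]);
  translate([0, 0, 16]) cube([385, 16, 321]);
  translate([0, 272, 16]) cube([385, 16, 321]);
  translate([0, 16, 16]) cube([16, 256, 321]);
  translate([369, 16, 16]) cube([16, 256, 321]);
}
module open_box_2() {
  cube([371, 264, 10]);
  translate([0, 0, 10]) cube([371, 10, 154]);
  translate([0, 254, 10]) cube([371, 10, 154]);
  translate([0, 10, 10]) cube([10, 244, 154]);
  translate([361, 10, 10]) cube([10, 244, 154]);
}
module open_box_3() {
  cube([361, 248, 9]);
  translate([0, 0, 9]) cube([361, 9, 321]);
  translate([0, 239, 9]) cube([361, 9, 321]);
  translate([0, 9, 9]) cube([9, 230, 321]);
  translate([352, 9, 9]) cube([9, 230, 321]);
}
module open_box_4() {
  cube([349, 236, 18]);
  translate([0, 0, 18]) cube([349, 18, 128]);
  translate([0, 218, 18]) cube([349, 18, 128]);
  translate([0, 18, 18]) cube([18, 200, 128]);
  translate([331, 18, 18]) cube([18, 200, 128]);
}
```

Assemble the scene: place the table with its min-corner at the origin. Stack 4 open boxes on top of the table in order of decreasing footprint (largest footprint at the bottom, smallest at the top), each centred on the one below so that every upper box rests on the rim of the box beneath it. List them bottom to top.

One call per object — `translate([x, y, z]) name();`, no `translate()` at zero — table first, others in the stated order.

table();
translate([529, 334, 744]) open_box();
translate([536, 346, 1081]) open_box_2();
translate([541, 354, 1245]) open_box_3();
translate([547, 360, 1575]) open_box_4();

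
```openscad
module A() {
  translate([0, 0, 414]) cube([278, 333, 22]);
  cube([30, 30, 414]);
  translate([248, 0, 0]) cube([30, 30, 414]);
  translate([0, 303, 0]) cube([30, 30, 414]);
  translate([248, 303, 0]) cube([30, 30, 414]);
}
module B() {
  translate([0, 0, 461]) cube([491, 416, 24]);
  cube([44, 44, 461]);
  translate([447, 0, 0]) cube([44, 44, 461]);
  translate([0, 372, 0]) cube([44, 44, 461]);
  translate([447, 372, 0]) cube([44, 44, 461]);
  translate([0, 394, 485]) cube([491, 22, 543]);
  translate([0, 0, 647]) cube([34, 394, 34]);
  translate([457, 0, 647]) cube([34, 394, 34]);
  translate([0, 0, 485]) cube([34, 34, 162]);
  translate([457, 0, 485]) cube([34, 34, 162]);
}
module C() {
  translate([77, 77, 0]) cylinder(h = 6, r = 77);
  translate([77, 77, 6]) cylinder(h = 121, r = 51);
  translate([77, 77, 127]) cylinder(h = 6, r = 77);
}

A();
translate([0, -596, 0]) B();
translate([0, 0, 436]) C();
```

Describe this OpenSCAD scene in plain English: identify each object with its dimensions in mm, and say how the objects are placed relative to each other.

A is a four-legged stool. The seat is a 278×333×22 mm slab whose top surface is at z = 436 mm; four square legs, each 30×30 mm in cross-section, run from the floor (z = 0) to the underside of the seat, each flush with a corner of the seat.

B is a chair: 491×416 mm seat, 24 mm thick, top at z = 485 mm, on four 44 mm square corner legs flush with the seat edges. A 22 mm thick backrest slab spans the full seat width, extending 543 mm above the seat top, its back face flush with the seat's +y edge. Two armrests of 34×34 mm section run along each side from the seat's front edge to the front of the backrest, top faces 196 mm above the seat top and outer faces flush with the seat's x-edges; a 34×34 mm post under the front of each armrest stands on the seat at the front corner.

C is a spool: two coaxial disc flanges of radius 77 mm and thickness 6 mm, joined by a core cylinder of radius 51 mm and height 121 mm. The lower flange rests on z = 0 and the three cylinders share a vertical axis.

The chair is on the floor beside the stool on its −y side. The spool is on top of the stool.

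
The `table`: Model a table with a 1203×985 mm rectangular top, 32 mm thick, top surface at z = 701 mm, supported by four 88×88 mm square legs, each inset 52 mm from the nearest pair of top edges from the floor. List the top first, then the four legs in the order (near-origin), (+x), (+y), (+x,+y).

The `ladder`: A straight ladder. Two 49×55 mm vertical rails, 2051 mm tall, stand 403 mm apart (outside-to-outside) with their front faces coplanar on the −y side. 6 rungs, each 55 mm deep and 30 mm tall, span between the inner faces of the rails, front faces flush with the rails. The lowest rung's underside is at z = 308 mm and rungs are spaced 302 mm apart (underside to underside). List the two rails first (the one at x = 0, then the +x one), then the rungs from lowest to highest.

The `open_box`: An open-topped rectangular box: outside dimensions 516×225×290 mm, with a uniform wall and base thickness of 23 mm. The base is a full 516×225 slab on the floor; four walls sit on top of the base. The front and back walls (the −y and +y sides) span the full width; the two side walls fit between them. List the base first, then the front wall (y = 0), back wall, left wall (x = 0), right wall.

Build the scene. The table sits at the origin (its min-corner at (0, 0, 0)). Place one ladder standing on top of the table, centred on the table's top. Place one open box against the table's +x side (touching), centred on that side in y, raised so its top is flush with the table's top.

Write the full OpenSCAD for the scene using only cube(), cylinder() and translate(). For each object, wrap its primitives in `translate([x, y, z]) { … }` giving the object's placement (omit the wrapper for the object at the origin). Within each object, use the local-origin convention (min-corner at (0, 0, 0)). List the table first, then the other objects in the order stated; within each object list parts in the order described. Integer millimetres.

translate([0, 0, 669]) cube([1203, 985, 32]);
translate([52, 52, 0]) cube([88, 88, 669]);
translate([1063, 52, 0]) cube([88, 88, 669]);
translate([52, 845, 0]) cube([88, 88, 669]);
translate([1063, 845, 0]) cube([88, 88, 669]);
translate([400, 465, 701]) {
  cube([49, 55, 2051]);
  translate([354, 0, 0]) cube([49, 55, 2051]);
  translate([49, 0, 308]) cube([305, 55, 30]);
  translate([49, 0, 610]) cube([305, 55, 30]);
  translate([49, 0, 912]) cube([305, 55, 30]);
  translate([49, 0, 1214]) cube([305, 55, 30]);
  translate([49, 0, 1516]) cube([305, 55, 30]);
  translate([49, 0, 1818]) cube([305, 55, 30]);
}
translate([1203, 380, 411]) {
  cube([516, 225, 23]);
  translate([0, 0, 23]) cube([516, 23, 267]);
  translate([0, 202, 23]) cube([516, 23, 267]);
  translate([0, 23, 23]) cube([23, 179, 267]);
  translate([493, 23, 23]) cube([23, 179, 267]);
}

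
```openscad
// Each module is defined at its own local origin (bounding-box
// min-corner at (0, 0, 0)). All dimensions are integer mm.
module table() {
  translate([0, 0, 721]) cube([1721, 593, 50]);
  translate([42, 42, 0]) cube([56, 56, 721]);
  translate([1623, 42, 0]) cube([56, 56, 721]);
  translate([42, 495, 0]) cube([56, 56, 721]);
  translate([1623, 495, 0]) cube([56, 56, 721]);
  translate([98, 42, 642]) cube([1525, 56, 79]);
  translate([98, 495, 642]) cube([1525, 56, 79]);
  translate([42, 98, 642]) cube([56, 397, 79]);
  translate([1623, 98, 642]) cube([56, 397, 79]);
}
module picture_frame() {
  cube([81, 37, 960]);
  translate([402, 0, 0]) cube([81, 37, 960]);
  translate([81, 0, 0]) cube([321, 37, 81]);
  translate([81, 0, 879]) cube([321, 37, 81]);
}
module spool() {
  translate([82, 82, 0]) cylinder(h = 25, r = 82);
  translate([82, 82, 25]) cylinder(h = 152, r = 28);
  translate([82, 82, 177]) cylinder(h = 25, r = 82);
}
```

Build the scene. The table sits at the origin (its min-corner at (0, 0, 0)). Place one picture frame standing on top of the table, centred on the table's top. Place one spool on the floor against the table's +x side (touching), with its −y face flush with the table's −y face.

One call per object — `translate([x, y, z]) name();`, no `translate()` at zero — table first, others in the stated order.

table();
translate([619, 278, 771]) picture_frame();
translate([1721, 0, 0]) spool();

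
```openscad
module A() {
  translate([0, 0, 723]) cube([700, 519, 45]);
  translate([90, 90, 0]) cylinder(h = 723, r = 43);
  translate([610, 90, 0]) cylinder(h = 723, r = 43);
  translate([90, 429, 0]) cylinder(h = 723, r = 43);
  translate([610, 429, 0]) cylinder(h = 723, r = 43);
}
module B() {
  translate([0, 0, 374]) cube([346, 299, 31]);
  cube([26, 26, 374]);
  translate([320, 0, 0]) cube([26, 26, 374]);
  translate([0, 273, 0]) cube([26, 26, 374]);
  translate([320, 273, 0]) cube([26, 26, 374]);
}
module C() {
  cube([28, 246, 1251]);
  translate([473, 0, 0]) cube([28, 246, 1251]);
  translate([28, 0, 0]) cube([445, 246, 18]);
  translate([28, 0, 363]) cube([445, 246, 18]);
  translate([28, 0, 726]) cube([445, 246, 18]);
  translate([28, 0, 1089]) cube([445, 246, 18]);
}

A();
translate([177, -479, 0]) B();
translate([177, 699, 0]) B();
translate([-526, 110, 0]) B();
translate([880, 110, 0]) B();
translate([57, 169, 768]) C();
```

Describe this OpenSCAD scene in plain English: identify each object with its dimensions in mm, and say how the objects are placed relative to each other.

A is a rectangular dining table. The top is 700×519×45 mm with its upper surface at z = 768 mm. It stands on four round legs of 86 mm diameter, each leg's bounding box inset 47 mm from the nearest pair of top edges, running from the floor to the underside of the top.

B is a four-legged stool. The seat is 346×299 mm, 31 mm thick, top at z = 405 mm. It stands on four square legs, each 26×26 mm in cross-section, from z = 0 to the seat underside, each flush with a corner of the seat.

C is an open bookshelf. Two side panels, each 28 mm thick, 246 mm deep and 1251 mm tall, stand 501 mm apart (outside-to-outside). Between them sit 4 shelves, each 18 mm thick and 246 mm deep, spanning the full gap between the sides. The bottom shelf rests on the floor (its underside at z = 0) and the clear gap between one shelf's top and the next shelf's underside is 345 mm.

Four stools sit around the table at the −y, +y, −x, +x sides. The bookshelf is on top of the table.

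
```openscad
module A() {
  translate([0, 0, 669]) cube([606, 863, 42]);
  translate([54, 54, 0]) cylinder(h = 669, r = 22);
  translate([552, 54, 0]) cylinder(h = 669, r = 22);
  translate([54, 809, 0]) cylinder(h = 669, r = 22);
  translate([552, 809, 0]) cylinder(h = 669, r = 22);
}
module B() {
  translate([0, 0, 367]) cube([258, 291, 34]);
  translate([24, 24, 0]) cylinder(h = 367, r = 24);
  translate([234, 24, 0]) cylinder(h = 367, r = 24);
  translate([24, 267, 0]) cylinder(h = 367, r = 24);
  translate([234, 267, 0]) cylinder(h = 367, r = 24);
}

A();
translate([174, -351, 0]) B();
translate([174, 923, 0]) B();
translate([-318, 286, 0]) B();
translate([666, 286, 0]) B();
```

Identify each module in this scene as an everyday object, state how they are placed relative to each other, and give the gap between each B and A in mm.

A is a table. B is a stool. Four stools sit around the table at the −y, +y, −x, +x sides. The gap between each stool and the table is 60 mm.

Each stool's nearest face is 60 mm from the table's bounding box.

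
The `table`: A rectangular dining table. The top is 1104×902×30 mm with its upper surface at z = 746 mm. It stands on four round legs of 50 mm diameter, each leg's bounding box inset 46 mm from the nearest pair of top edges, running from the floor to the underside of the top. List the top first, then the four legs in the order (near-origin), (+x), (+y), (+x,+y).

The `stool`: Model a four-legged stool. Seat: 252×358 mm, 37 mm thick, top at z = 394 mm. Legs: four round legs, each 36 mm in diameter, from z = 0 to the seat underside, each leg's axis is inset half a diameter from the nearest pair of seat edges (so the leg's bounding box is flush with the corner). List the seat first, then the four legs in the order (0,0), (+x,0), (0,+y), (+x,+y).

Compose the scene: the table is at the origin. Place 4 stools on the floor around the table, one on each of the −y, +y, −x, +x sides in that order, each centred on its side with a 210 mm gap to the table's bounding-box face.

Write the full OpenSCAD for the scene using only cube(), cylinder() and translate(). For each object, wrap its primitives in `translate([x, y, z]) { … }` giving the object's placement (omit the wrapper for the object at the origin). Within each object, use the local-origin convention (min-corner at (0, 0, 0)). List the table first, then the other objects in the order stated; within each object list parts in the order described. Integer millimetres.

translate([0, 0, 716]) cube([1104, 902, 30]);
translate([71, 71, 0]) cylinder(h = 716, r = 25);
translate([1033, 71, 0]) cylinder(h = 716, r = 25);
translate([71, 831, 0]) cylinder(h = 716, r = 25);
translate([1033, 831, 0]) cylinder(h = 716, r = 25);
translate([426, -568, 0]) {
  translate([0, 0, 357]) cube([252, 358, 37]);
  translate([18, 18, 0]) cylinder(h = 357, r = 18);
  translate([234, 18, 0]) cylinder(h = 357, r = 18);
  translate([18, 340, 0]) cylinder(h = 357, r = 18);
  translate([234, 340, 0]) cylinder(h = 357, r = 18);
}
translate([426, 1112, 0]) {
  translate([0, 0, 357]) cube([252, 358, 37]);
  translate([18, 18, 0]) cylinder(h = 357, r = 18);
  translate([234, 18, 0]) cylinder(h = 357, r = 18);
  translate([18, 340, 0]) cylinder(h = 357, r = 18);
  translate([234, 340, 0]) cylinder(h = 357, r = 18);
}
translate([-462, 272, 0]) {
  translate([0, 0, 357]) cube([252, 358, 37]);
  translate([18, 18, 0]) cylinder(h = 357, r = 18);
  translate([234, 18, 0]) cylinder(h = 357, r = 18);
  translate([18, 340, 0]) cylinder(h = 357, r = 18);
  translate([234, 340, 0]) cylinder(h = 357, r = 18);
}
translate([1314, 272, 0]) {
  translate([0, 0, 357]) cube([252, 358, 37]);
  translate([18, 18, 0]) cylinder(h = 357, r = 18);
  translate([234, 18, 0]) cylinder(h = 357, r = 18);
  translate([18, 340, 0]) cylinder(h = 357, r = 18);
  translate([234, 340, 0]) cylinder(h = 357, r = 18);
}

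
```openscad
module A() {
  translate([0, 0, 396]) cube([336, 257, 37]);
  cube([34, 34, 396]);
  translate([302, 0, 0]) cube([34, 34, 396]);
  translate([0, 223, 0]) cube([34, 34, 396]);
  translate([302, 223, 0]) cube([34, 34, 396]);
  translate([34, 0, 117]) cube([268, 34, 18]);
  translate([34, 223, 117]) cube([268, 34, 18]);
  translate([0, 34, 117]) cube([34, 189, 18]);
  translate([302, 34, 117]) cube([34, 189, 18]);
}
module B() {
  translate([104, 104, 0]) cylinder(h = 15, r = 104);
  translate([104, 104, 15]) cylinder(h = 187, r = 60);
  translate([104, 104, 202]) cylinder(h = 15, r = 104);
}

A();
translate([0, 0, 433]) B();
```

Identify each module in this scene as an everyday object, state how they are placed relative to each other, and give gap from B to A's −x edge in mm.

The spool's min-x is at 0; the stool's min-x is 0; gap = 0 mm.

A is a stool. B is a spool. The spool is on top of the stool. The gap from the spool to the stool's −x edge is 0 mm.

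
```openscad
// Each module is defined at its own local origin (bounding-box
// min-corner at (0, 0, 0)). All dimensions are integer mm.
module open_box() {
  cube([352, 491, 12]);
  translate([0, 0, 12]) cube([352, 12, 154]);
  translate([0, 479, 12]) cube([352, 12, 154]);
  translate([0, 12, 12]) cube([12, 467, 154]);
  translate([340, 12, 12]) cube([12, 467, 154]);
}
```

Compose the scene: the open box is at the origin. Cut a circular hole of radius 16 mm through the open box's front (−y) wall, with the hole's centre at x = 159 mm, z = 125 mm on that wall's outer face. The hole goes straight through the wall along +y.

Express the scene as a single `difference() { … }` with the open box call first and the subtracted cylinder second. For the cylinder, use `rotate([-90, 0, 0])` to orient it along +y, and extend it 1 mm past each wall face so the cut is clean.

difference() {
  open_box();
  translate([159, -1, 125]) rotate([-90, 0, 0]) cylinder(h = 14, r = 16);
}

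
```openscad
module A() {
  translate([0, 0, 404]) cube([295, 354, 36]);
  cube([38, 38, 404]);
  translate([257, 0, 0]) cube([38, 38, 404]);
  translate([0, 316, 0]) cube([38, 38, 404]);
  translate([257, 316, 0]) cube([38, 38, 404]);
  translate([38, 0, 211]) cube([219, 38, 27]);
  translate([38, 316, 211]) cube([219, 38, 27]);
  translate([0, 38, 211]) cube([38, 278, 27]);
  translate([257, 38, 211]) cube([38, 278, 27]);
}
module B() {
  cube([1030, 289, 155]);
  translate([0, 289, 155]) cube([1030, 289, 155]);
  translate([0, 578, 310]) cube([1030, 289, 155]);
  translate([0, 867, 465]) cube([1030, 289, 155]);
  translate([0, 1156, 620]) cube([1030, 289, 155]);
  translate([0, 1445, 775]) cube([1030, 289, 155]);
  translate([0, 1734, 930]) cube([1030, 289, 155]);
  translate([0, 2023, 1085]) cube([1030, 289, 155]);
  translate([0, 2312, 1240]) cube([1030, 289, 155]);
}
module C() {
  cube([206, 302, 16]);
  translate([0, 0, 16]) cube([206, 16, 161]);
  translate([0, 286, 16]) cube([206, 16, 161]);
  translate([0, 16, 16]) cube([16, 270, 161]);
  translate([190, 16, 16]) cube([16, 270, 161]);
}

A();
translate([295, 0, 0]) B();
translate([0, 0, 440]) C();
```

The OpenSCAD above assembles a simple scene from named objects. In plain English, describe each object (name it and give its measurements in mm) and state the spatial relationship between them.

A is a simple wooden stool: a rectangular seat 295 mm (x) by 354 mm (y), 36 mm thick, top face at z = 440 mm, on four square legs, each 38×38 mm in cross-section. The legs rest on z = 0, each flush with a corner of the seat. Four stretchers, 38 mm wide and 27 mm tall, connect adjacent legs with their undersides at z = 211 mm, each running between the inner faces of the legs it joins and aligned with the legs' outer faces on the other axis.

B is a straight staircase of 9 solid steps. Each step is 1030 mm wide (x), 289 mm deep (y, the going) and 155 mm tall (the rise). The first step rests on the floor; each subsequent step sits one going further in +y and one rise higher in +z, directly behind and above the previous step with no overlap.

C is an open storage box with external size 206×302×177 mm and wall thickness 16 mm (the base is also 16 mm thick). The base covers the whole footprint; the four walls stand on the base, with the y-facing walls full-width and the x-facing walls fitting between their inner faces.

The staircase is against the stool's +x side, with their −y faces flush. The open box is on top of the stool.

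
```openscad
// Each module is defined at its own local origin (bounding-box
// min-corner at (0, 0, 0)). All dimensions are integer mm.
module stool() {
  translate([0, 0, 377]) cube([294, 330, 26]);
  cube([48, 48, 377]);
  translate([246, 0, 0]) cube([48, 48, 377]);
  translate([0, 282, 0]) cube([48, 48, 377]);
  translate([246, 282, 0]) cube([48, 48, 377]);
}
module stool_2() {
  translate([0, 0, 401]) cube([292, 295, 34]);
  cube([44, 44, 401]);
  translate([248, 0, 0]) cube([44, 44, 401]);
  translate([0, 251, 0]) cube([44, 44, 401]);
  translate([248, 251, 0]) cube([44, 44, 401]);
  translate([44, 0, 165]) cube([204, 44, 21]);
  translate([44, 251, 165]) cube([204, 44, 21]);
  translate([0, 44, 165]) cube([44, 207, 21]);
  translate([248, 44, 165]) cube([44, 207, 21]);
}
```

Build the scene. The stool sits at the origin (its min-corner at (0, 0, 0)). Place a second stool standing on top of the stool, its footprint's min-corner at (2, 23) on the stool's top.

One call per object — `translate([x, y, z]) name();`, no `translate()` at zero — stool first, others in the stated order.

stool();
translate([2, 23, 403]) stool_2();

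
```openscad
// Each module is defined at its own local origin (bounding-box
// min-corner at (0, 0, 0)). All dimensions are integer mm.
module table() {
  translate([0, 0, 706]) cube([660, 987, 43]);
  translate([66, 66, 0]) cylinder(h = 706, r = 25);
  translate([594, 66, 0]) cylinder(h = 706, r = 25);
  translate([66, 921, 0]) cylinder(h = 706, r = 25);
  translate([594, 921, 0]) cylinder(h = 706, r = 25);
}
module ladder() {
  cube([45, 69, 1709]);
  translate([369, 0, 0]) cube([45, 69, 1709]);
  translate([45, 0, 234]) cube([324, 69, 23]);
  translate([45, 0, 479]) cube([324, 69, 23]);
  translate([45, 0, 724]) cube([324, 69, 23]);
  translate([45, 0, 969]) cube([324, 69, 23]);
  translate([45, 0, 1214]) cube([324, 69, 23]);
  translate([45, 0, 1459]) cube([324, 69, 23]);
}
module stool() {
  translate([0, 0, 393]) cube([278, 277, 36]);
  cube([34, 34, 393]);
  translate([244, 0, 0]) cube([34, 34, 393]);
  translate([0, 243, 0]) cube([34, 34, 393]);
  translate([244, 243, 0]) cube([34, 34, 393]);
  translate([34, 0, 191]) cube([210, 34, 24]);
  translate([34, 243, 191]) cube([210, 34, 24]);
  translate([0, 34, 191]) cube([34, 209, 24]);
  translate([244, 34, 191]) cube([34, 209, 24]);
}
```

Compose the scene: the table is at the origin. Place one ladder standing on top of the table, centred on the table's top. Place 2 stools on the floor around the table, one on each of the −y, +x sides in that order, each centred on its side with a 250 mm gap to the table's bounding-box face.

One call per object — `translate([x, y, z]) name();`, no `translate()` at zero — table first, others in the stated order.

table();
translate([123, 459, 749]) ladder();
translate([191, -527, 0]) stool();
translate([910, 355, 0]) stool();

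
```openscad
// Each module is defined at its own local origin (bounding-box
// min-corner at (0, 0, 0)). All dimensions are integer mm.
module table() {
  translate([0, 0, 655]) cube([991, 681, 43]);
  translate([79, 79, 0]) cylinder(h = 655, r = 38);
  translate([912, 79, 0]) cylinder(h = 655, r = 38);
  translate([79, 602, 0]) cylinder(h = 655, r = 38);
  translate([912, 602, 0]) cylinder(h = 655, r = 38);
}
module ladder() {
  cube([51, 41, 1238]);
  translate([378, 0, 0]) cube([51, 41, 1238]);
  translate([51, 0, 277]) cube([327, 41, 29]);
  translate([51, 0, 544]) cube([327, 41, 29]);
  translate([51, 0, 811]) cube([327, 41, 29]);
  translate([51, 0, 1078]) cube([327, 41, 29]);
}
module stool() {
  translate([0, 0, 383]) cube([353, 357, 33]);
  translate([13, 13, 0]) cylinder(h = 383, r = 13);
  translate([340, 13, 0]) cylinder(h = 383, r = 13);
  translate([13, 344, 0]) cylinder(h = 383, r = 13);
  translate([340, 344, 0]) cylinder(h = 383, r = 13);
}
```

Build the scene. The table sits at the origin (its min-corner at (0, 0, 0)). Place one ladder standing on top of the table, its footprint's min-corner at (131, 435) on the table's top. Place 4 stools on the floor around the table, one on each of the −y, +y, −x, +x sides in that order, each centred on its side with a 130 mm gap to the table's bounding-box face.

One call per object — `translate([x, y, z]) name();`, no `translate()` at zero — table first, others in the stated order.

table();
translate([131, 435, 698]) ladder();
translate([319, -487, 0]) stool();
translate([319, 811, 0]) stool();
translate([-483, 162, 0]) stool();
translate([1121, 162, 0]) stool();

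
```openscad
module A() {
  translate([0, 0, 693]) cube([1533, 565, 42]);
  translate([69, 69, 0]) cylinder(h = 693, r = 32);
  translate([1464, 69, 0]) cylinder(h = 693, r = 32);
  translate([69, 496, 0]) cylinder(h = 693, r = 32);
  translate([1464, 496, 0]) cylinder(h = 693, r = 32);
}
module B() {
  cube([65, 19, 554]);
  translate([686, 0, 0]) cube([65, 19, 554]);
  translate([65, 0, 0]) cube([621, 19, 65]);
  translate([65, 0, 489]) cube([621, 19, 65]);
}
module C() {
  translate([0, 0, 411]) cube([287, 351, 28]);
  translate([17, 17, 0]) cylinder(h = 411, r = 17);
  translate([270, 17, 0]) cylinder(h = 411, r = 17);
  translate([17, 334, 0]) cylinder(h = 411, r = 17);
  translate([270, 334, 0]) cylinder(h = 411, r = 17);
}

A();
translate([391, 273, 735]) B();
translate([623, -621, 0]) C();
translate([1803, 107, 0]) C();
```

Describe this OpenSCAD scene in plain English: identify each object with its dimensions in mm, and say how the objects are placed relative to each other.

A is a table: top 1533 mm (x) × 565 mm (y), 42 mm thick, upper face at z = 735 mm, on four round legs of 64 mm diameter, each leg's bounding box inset 37 mm from the nearest pair of top edges, running from z = 0 to the bottom of the top.

B is a picture frame with a 621×424 mm rectangular opening (x by z) and a uniform 65 mm border on every side. Frame depth is 19 mm along y. It is built from two vertical stiles running the full outside height and two horizontal rails spanning the gap between the stiles.

C is a four-legged stool. The seat is a 287×351×28 mm slab whose top surface is at z = 439 mm; four round legs, each 34 mm in diameter, run from the floor (z = 0) to the underside of the seat, each leg's axis is inset half a diameter from the nearest pair of seat edges (so the leg's bounding box is flush with the corner).

The picture frame is on top of the table, centred. Two stools sit around the table at the −y, +x sides.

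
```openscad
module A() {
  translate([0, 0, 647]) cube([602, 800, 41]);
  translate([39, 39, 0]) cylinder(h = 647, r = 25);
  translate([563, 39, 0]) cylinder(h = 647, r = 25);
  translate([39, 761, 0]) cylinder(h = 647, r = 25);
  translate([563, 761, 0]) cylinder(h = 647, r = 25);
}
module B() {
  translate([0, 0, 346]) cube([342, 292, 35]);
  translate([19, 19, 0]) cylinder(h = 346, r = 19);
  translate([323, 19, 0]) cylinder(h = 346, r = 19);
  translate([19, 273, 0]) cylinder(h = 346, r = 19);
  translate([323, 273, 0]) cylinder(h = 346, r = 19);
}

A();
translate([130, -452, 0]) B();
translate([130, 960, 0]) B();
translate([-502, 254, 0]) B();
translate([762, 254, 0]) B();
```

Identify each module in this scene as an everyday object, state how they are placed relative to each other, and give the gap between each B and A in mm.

A is a table. B is a stool. Four stools sit around the table at the −y, +y, −x, +x sides. The gap between each stool and the table is 160 mm.

Each stool's nearest face is 160 mm from the table's bounding box.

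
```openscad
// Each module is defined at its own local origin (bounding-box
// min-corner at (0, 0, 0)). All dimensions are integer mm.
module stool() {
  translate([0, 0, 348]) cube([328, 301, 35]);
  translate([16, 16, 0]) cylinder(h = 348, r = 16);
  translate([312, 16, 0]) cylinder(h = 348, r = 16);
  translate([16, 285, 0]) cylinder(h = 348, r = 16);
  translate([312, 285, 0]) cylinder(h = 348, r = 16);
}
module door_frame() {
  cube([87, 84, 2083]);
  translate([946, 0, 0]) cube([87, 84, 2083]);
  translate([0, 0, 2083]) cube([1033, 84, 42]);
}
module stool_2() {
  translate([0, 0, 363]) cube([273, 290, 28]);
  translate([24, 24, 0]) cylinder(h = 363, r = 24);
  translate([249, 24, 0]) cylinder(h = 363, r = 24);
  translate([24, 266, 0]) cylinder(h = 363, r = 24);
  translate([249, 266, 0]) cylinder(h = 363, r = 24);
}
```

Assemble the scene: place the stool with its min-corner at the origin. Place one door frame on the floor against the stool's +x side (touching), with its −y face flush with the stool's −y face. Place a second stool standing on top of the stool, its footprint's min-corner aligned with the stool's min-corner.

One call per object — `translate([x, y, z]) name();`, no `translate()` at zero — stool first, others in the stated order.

stool();
translate([328, 0, 0]) door_frame();
translate([0, 0, 383]) stool_2();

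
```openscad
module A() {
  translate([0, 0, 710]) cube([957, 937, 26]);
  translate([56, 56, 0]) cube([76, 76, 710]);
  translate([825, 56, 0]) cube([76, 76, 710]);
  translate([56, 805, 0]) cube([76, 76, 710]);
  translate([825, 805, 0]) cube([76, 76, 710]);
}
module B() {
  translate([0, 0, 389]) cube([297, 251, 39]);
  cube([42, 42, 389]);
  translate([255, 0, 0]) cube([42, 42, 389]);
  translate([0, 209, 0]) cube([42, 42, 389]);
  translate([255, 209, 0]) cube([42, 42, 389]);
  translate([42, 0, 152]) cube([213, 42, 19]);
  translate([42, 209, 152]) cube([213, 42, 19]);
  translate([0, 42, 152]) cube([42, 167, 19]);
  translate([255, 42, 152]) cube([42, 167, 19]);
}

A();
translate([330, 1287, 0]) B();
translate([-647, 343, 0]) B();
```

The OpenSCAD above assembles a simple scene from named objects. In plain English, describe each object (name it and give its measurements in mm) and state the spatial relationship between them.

A is a table: top 957 mm (x) × 937 mm (y), 26 mm thick, upper face at z = 736 mm, on four 76×76 mm square legs, each inset 56 mm from the nearest pair of top edges, running from z = 0 to the bottom of the top.

B is a simple wooden stool: a rectangular seat 297 mm (x) by 251 mm (y), 39 mm thick, top face at z = 428 mm, on four square legs, each 42×42 mm in cross-section. The legs rest on z = 0, each flush with a corner of the seat. Four stretchers, 42 mm wide and 19 mm tall, connect adjacent legs with their undersides at z = 152 mm, each running between the inner faces of the legs it joins and aligned with the legs' outer faces on the other axis.

Two stools sit around the table at the +y, −x sides.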